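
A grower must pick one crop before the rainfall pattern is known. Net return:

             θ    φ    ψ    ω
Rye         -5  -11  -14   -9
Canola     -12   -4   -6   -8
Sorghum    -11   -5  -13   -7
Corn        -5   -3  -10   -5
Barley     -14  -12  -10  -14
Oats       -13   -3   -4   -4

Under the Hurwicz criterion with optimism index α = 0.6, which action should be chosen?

Rye: 0.6·(-5) + 0.4·(-14) = -8.6
Canola: 0.6·(-4) + 0.4·(-12) = -7.2
Sorghum: 0.6·(-5) + 0.4·(-13) = -8.2
Corn: 0.6·(-3) + 0.4·(-10) = -5.8
Barley: 0.6·(-10) + 0.4·(-14) = -11.6
Oats: 0.6·(-3) + 0.4·(-13) = -7
Highest Hurwicz score = -5.8 → Corn.

Corn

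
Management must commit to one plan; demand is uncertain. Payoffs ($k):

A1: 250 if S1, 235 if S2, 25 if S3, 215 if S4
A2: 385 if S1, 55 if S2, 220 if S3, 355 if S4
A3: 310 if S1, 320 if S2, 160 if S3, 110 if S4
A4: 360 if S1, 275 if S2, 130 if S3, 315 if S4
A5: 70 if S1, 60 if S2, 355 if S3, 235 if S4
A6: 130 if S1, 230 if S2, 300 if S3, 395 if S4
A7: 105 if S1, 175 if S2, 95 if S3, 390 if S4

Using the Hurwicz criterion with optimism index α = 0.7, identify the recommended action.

A6

A1: 0.7·250 + 0.3·25 = 182.5
A2: 0.7·385 + 0.3·55 = 286
A3: 0.7·320 + 0.3·110 = 257
A4: 0.7·360 + 0.3·130 = 291
A5: 0.7·355 + 0.3·60 = 266.5
A6: 0.7·395 + 0.3·130 = 315.5
A7: 0.7·390 + 0.3·95 = 301.5
Highest Hurwicz score = 315.5 → A6.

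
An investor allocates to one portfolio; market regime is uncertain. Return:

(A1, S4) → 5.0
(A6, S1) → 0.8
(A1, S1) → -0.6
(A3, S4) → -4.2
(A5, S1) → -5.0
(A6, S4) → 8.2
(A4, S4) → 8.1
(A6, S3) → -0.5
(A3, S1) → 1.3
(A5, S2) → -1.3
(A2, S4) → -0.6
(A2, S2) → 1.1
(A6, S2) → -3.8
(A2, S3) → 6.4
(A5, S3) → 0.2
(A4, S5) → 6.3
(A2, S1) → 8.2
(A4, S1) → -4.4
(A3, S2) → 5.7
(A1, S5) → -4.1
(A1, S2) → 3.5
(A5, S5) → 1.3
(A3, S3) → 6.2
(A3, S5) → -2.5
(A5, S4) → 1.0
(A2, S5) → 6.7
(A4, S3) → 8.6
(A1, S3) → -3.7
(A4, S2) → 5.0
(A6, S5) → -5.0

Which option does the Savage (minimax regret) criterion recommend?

A2

Column bests: S1=8.2, S2=5.7, S3=8.6, S4=8.2, S5=6.7.
A1 regrets: 8.8, 2.2, 12.3, 3.2, 10.8 → max 12.3
A2 regrets: 0.0, 4.6, 2.2, 8.8, 0.0 → max 8.8
A3 regrets: 6.9, 0.0, 2.4, 12.4, 9.2 → max 12.4
A4 regrets: 12.6, 0.7, 0.0, 0.1, 0.4 → max 12.6
A5 regrets: 13.2, 7.0, 8.4, 7.2, 5.4 → max 13.2
A6 regrets: 7.4, 9.5, 9.1, 0.0, 11.7 → max 11.7
Smallest max regret = 8.8 → A2.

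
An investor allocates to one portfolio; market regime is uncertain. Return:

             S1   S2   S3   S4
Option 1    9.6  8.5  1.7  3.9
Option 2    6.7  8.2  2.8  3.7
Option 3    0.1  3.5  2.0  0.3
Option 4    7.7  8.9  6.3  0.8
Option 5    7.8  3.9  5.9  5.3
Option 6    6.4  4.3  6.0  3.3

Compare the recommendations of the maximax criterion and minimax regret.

Row maxima: Option 1=9.6, Option 2=8.2, Option 3=3.5, Option 4=8.9, Option 5=7.8, Option 6=6.4
Best best-case = 9.6 → Option 1.
Column bests: S1=9.6, S2=8.9, S3=6.3, S4=5.3.
Option 1 regrets: 0.0, 0.4, 4.6, 1.4 → max 4.6
Option 2 regrets: 2.9, 0.7, 3.5, 1.6 → max 3.5
Option 3 regrets: 9.5, 5.4, 4.3, 5.0 → max 9.5
Option 4 regrets: 1.9, 0.0, 0.0, 4.5 → max 4.5
Option 5 regrets: 1.8, 5.0, 0.4, 0.0 → max 5.0
Option 6 regrets: 3.2, 4.6, 0.3, 2.0 → max 4.6
Smallest max regret = 3.5 → Option 2.

maximax → Option 1; minimax regret → Option 2 (disagree)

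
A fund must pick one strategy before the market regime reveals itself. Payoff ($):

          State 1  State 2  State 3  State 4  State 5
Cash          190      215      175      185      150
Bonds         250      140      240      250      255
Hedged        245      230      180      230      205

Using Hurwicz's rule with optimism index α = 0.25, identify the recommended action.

Cash: 0.25·215 + 0.75·150 = 166.25
Bonds: 0.25·255 + 0.75·140 = 168.75
Hedged: 0.25·245 + 0.75·180 = 196.25
Highest Hurwicz score = 196.25 → Hedged.

Hedged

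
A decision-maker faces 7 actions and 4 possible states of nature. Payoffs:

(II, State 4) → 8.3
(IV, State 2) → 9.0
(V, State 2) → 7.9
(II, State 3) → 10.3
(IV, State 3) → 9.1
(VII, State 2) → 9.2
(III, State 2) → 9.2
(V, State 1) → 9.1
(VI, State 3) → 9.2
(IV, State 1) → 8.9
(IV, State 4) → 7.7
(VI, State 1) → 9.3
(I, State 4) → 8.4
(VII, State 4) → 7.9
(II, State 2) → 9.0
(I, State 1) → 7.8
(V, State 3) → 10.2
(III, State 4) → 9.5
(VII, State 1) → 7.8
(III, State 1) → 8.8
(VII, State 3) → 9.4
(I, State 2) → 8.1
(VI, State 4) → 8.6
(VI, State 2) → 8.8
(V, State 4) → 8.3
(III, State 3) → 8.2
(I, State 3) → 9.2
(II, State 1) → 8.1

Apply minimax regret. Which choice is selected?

VI

Column bests: State 1=9.3, State 2=9.2, State 3=10.3, State 4=9.5.
I regrets: 1.5, 1.1, 1.1, 1.1 → max 1.5
II regrets: 1.2, 0.2, 0.0, 1.2 → max 1.2
III regrets: 0.5, 0.0, 2.1, 0.0 → max 2.1
IV regrets: 0.4, 0.2, 1.2, 1.8 → max 1.8
V regrets: 0.2, 1.3, 0.1, 1.2 → max 1.3
VI regrets: 0.0, 0.4, 1.1, 0.9 → max 1.1
VII regrets: 1.5, 0.0, 0.9, 1.6 → max 1.6
Smallest max regret = 1.1 → VI.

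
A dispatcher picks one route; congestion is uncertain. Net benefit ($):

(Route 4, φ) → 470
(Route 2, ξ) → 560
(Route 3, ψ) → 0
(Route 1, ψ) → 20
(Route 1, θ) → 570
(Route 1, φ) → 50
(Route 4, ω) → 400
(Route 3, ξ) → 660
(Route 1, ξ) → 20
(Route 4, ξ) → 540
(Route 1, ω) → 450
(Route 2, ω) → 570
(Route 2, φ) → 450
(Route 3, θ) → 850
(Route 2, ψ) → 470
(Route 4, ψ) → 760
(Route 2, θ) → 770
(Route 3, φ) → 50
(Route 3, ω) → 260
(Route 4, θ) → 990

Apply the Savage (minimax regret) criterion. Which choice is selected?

Column bests: θ=990, φ=470, ψ=760, ω=570, ξ=660.
Route 1 regrets: 420, 420, 740, 120, 640 → max 740
Route 2 regrets: 220, 20, 290, 0, 100 → max 290
Route 3 regrets: 140, 420, 760, 310, 0 → max 760
Route 4 regrets: 0, 0, 0, 170, 120 → max 170
Smallest max regret = 170 → Route 4.

Route 4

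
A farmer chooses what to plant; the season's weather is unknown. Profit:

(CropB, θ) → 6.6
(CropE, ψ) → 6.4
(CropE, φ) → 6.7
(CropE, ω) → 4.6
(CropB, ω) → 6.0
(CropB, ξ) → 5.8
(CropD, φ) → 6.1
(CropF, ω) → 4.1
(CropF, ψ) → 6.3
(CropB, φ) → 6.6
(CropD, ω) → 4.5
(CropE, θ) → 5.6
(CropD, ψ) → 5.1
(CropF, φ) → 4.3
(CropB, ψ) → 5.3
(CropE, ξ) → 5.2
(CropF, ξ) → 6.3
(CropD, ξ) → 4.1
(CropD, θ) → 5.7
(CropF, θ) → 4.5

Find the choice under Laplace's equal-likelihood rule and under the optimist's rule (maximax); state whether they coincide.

laplace → CropB; maximax → CropE (disagree)

Row averages: CropE=5.7, CropB=6.06, CropD=5.1, CropF=5.1
Highest average = 6.06 → CropB.
Row maxima: CropE=6.7, CropB=6.6, CropD=6.1, CropF=6.3
Best best-case = 6.7 → CropE.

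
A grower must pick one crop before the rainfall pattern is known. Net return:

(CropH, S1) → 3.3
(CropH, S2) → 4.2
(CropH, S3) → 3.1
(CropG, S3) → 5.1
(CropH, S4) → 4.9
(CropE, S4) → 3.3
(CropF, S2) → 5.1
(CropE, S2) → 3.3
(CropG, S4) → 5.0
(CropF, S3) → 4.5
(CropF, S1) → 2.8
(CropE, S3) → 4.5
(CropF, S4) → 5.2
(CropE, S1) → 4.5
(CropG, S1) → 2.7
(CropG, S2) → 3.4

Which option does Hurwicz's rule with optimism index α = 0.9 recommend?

CropF

CropG: 0.9·5.1 + 0.1·2.7 = 4.86
CropE: 0.9·4.5 + 0.1·3.3 = 4.38
CropH: 0.9·4.9 + 0.1·3.1 = 4.72
CropF: 0.9·5.2 + 0.1·2.8 = 4.96
Highest Hurwicz score = 4.96 → CropF.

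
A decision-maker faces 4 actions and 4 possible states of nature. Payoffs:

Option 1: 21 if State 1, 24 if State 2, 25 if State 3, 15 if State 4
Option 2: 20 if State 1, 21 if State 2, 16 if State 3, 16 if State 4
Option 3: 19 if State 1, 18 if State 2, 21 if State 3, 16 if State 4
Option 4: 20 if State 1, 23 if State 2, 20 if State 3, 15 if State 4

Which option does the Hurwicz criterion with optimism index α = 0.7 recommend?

Option 1: 0.7·25 + 0.3·15 = 22
Option 2: 0.7·21 + 0.3·16 = 19.5
Option 3: 0.7·21 + 0.3·16 = 19.5
Option 4: 0.7·23 + 0.3·15 = 20.6
Highest Hurwicz score = 22 → Option 1.

Option 1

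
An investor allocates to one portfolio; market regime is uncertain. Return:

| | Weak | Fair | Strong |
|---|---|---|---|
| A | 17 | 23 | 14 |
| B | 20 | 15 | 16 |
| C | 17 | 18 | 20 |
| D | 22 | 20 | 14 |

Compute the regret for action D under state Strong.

6

Best payoff under Strong is 20.
Regret = 20 − 14 = 6.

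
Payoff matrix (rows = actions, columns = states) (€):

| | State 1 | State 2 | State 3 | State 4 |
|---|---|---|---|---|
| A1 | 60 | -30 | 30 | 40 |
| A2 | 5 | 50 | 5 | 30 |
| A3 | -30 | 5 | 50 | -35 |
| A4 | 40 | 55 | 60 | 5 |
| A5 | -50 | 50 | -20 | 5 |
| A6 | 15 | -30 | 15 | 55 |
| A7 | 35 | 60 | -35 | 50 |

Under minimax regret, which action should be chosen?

Column bests: State 1=60, State 2=60, State 3=60, State 4=55.
A1 regrets: 0, 90, 30, 15 → max 90
A2 regrets: 55, 10, 55, 25 → max 55
A3 regrets: 90, 55, 10, 90 → max 90
A4 regrets: 20, 5, 0, 50 → max 50
A5 regrets: 110, 10, 80, 50 → max 110
A6 regrets: 45, 90, 45, 0 → max 90
A7 regrets: 25, 0, 95, 5 → max 95
Smallest max regret = 50 → A4.

A4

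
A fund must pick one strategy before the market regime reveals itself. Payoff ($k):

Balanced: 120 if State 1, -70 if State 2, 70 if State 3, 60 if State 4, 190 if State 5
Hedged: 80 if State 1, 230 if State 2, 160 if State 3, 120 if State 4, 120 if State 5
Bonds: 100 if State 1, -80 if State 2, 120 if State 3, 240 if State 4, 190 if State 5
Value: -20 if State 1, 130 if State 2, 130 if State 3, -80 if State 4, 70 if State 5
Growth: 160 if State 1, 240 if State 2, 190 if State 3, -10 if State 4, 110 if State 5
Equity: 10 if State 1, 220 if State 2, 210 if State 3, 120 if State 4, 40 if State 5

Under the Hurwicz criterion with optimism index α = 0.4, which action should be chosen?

Balanced: 0.4·190 + 0.6·(-70) = 34
Hedged: 0.4·230 + 0.6·80 = 140
Bonds: 0.4·240 + 0.6·(-80) = 48
Value: 0.4·130 + 0.6·(-80) = 4
Growth: 0.4·240 + 0.6·(-10) = 90
Equity: 0.4·220 + 0.6·10 = 94
Highest Hurwicz score = 140 → Hedged.

Hedged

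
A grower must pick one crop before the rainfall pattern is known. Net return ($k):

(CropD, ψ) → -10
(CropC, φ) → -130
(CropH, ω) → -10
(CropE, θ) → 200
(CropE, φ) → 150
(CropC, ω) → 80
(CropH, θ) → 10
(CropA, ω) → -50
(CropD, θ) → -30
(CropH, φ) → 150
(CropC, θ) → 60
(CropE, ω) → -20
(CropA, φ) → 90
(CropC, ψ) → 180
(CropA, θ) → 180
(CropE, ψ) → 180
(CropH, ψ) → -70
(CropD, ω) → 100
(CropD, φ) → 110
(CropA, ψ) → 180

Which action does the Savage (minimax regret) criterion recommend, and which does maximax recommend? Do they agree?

Column bests: θ=200, φ=150, ψ=180, ω=100.
CropC regrets: 140, 280, 0, 20 → max 280
CropA regrets: 20, 60, 0, 150 → max 150
CropH regrets: 190, 0, 250, 110 → max 250
CropD regrets: 230, 40, 190, 0 → max 230
CropE regrets: 0, 0, 0, 120 → max 120
Smallest max regret = 120 → CropE.
Row maxima: CropC=180, CropA=180, CropH=150, CropD=110, CropE=200
Best best-case = 200 → CropE.

minimax regret → CropE; maximax → CropE (agree)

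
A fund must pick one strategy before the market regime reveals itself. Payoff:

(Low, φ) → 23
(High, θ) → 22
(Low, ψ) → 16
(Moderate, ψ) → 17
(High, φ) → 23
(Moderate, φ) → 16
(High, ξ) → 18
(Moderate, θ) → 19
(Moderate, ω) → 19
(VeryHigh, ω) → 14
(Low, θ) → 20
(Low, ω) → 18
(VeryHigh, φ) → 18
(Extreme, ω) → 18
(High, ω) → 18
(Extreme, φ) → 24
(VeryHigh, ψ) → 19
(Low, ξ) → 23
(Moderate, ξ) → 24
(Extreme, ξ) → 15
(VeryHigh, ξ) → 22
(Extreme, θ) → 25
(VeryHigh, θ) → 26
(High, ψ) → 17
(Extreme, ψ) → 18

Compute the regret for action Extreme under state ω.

Best payoff under ω is 19.
Regret = 19 − 18 = 1.

1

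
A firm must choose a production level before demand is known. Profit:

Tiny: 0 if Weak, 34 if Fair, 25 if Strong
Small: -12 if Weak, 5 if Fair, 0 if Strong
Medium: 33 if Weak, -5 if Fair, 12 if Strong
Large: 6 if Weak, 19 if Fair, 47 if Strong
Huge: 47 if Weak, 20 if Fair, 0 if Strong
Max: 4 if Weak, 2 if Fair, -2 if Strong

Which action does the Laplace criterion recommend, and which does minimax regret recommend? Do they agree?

laplace → Large; minimax regret → Medium (disagree)

Row averages: Tiny=59/3, Small=-7/3, Medium=40/3, Large=24, Huge=67/3, Max=4/3
Highest average = 24 → Large.
Column bests: Weak=47, Fair=34, Strong=47.
Tiny regrets: 47, 0, 22 → max 47
Small regrets: 59, 29, 47 → max 59
Medium regrets: 14, 39, 35 → max 39
Large regrets: 41, 15, 0 → max 41
Huge regrets: 0, 14, 47 → max 47
Max regrets: 43, 32, 49 → max 49
Smallest max regret = 39 → Medium.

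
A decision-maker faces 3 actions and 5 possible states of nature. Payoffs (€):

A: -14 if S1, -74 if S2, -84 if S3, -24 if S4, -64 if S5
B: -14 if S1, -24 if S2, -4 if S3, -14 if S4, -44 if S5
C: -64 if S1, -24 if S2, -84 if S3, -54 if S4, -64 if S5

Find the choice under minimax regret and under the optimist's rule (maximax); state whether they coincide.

minimax regret → B; maximax → B (agree)

Column bests: S1=-14, S2=-24, S3=-4, S4=-14, S5=-44.
A regrets: 0, 50, 80, 10, 20 → max 80
B regrets: 0, 0, 0, 0, 0 → max 0
C regrets: 50, 0, 80, 40, 20 → max 80
Smallest max regret = 0 → B.
Row maxima: A=-14, B=-4, C=-24
Best best-case = -4 → B.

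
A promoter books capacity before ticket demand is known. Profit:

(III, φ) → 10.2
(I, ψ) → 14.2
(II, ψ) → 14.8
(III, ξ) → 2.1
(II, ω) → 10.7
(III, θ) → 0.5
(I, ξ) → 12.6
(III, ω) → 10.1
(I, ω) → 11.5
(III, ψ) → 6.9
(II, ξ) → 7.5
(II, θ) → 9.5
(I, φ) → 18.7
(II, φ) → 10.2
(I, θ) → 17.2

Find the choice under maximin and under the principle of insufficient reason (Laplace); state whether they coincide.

maximin → I; laplace → I (agree)

Row minima: I=11.5, II=7.5, III=0.5
Best worst-case = 11.5 → I.
Row averages: I=14.84, II=10.54, III=5.96
Highest average = 14.84 → I.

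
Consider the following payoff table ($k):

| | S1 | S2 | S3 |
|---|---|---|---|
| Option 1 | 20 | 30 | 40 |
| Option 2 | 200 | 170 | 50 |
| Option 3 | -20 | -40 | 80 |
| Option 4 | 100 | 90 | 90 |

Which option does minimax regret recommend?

Option 2

Column bests: S1=200, S2=170, S3=90.
Option 1 regrets: 180, 140, 50 → max 180
Option 2 regrets: 0, 0, 40 → max 40
Option 3 regrets: 220, 210, 10 → max 220
Option 4 regrets: 100, 80, 0 → max 100
Smallest max regret = 40 → Option 2.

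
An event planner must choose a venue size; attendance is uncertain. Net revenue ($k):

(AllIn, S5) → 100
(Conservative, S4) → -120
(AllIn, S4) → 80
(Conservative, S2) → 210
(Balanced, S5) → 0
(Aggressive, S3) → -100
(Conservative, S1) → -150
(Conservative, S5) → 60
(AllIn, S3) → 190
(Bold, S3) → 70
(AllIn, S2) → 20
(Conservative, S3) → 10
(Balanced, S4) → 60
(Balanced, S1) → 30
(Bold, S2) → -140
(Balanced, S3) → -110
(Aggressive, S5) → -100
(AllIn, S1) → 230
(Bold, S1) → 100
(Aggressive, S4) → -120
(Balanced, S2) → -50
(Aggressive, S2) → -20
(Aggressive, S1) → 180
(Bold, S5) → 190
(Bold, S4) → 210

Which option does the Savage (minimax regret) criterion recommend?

AllIn

Column bests: S1=230, S2=210, S3=190, S4=210, S5=190.
Conservative regrets: 380, 0, 180, 330, 130 → max 380
Balanced regrets: 200, 260, 300, 150, 190 → max 300
Aggressive regrets: 50, 230, 290, 330, 290 → max 330
Bold regrets: 130, 350, 120, 0, 0 → max 350
AllIn regrets: 0, 190, 0, 130, 90 → max 190
Smallest max regret = 190 → AllIn.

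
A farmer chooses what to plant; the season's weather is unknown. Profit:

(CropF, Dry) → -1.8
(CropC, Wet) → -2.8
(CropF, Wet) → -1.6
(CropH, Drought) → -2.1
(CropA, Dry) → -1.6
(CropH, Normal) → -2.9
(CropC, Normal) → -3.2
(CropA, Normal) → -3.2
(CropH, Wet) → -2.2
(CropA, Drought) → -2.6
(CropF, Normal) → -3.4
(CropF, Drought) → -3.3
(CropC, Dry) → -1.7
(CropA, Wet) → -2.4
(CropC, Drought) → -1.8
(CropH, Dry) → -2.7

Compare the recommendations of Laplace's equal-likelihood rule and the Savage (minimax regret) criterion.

Row averages: CropH=-2.475, CropC=-2.375, CropA=-2.45, CropF=-2.525
Highest average = -2.375 → CropC.
Column bests: Drought=-1.8, Dry=-1.6, Normal=-2.9, Wet=-1.6.
CropH regrets: 0.3, 1.1, 0.0, 0.6 → max 1.1
CropC regrets: 0.0, 0.1, 0.3, 1.2 → max 1.2
CropA regrets: 0.8, 0.0, 0.3, 0.8 → max 0.8
CropF regrets: 1.5, 0.2, 0.5, 0.0 → max 1.5
Smallest max regret = 0.8 → CropA.

laplace → CropC; minimax regret → CropA (disagree)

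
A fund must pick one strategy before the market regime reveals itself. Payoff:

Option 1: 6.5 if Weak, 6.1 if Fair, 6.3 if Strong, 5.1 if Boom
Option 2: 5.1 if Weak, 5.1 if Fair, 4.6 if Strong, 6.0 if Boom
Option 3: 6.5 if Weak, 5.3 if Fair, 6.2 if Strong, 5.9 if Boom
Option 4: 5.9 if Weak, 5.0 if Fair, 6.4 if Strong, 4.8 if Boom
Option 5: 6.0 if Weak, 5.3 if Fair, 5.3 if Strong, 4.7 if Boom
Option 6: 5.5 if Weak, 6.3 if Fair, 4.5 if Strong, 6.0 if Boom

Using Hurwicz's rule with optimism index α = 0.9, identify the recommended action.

Option 1: 0.9·6.5 + 0.1·5.1 = 6.36
Option 2: 0.9·6.0 + 0.1·4.6 = 5.86
Option 3: 0.9·6.5 + 0.1·5.3 = 6.38
Option 4: 0.9·6.4 + 0.1·4.8 = 6.24
Option 5: 0.9·6.0 + 0.1·4.7 = 5.87
Option 6: 0.9·6.3 + 0.1·4.5 = 6.12
Highest Hurwicz score = 6.38 → Option 3.

Option 3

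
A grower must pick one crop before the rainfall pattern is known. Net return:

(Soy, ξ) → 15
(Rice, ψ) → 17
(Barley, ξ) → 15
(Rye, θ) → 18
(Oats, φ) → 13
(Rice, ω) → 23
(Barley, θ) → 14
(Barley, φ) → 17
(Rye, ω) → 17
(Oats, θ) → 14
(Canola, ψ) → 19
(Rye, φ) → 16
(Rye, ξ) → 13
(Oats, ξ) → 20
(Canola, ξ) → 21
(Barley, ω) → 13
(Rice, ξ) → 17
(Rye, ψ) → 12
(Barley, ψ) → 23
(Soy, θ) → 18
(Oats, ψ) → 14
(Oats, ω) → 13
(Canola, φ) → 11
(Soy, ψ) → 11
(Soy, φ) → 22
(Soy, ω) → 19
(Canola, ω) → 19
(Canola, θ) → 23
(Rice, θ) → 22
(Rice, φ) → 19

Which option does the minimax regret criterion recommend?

Rice

Column bests: θ=23, φ=22, ψ=23, ω=23, ξ=21.
Barley regrets: 9, 5, 0, 10, 6 → max 10
Rye regrets: 5, 6, 11, 6, 8 → max 11
Soy regrets: 5, 0, 12, 4, 6 → max 12
Rice regrets: 1, 3, 6, 0, 4 → max 6
Oats regrets: 9, 9, 9, 10, 1 → max 10
Canola regrets: 0, 11, 4, 4, 0 → max 11
Smallest max regret = 6 → Rice.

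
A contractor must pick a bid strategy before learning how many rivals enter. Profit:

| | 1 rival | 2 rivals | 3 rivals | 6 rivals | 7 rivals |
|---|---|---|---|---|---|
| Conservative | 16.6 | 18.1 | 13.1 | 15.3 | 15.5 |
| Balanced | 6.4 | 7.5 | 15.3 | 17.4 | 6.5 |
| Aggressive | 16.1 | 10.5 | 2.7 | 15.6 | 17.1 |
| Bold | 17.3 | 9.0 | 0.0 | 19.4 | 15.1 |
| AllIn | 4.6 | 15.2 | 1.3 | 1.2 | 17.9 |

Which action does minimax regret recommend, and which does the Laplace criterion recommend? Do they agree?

minimax regret → Conservative; laplace → Conservative (agree)

Column bests: 1 rival=17.3, 2 rivals=18.1, 3 rivals=15.3, 6 rivals=19.4, 7 rivals=17.9.
Conservative regrets: 0.7, 0.0, 2.2, 4.1, 2.4 → max 4.1
Balanced regrets: 10.9, 10.6, 0.0, 2.0, 11.4 → max 11.4
Aggressive regrets: 1.2, 7.6, 12.6, 3.8, 0.8 → max 12.6
Bold regrets: 0.0, 9.1, 15.3, 0.0, 2.8 → max 15.3
AllIn regrets: 12.7, 2.9, 14.0, 18.2, 0.0 → max 18.2
Smallest max regret = 4.1 → Conservative.
Row averages: Conservative=15.72, Balanced=10.62, Aggressive=12.4, Bold=12.16, AllIn=8.04
Highest average = 15.72 → Conservative.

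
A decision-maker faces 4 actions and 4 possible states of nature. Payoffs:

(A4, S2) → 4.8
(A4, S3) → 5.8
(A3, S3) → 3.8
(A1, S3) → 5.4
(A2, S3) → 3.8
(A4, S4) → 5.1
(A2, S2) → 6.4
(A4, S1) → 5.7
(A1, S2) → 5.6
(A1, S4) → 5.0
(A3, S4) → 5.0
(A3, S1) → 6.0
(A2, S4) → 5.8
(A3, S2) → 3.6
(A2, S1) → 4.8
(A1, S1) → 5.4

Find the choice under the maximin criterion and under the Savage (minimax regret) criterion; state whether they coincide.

Row minima: A1=5.0, A2=3.8, A3=3.6, A4=4.8
Best worst-case = 5.0 → A1.
Column bests: S1=6.0, S2=6.4, S3=5.8, S4=5.8.
A1 regrets: 0.6, 0.8, 0.4, 0.8 → max 0.8
A2 regrets: 1.2, 0.0, 2.0, 0.0 → max 2.0
A3 regrets: 0.0, 2.8, 2.0, 0.8 → max 2.8
A4 regrets: 0.3, 1.6, 0.0, 0.7 → max 1.6
Smallest max regret = 0.8 → A1.

maximin → A1; minimax regret → A1 (agree)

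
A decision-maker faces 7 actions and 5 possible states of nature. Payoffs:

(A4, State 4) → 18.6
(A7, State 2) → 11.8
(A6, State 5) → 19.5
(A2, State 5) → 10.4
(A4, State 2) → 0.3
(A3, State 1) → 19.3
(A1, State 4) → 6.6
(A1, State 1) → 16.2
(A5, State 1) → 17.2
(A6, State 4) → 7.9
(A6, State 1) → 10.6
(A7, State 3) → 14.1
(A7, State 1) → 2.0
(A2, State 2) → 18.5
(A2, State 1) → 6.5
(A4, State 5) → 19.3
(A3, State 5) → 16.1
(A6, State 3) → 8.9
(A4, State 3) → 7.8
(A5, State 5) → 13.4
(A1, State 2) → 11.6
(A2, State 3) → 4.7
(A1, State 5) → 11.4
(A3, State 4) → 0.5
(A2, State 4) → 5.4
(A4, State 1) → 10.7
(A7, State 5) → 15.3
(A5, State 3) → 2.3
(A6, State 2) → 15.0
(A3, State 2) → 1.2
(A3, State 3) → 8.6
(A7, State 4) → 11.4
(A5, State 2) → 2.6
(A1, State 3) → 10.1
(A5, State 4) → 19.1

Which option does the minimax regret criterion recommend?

A6

Column bests: State 1=19.3, State 2=18.5, State 3=14.1, State 4=19.1, State 5=19.5.
A1 regrets: 3.1, 6.9, 4.0, 12.5, 8.1 → max 12.5
A2 regrets: 12.8, 0.0, 9.4, 13.7, 9.1 → max 13.7
A3 regrets: 0.0, 17.3, 5.5, 18.6, 3.4 → max 18.6
A4 regrets: 8.6, 18.2, 6.3, 0.5, 0.2 → max 18.2
A5 regrets: 2.1, 15.9, 11.8, 0.0, 6.1 → max 15.9
A6 regrets: 8.7, 3.5, 5.2, 11.2, 0.0 → max 11.2
A7 regrets: 17.3, 6.7, 0.0, 7.7, 4.2 → max 17.3
Smallest max regret = 11.2 → A6.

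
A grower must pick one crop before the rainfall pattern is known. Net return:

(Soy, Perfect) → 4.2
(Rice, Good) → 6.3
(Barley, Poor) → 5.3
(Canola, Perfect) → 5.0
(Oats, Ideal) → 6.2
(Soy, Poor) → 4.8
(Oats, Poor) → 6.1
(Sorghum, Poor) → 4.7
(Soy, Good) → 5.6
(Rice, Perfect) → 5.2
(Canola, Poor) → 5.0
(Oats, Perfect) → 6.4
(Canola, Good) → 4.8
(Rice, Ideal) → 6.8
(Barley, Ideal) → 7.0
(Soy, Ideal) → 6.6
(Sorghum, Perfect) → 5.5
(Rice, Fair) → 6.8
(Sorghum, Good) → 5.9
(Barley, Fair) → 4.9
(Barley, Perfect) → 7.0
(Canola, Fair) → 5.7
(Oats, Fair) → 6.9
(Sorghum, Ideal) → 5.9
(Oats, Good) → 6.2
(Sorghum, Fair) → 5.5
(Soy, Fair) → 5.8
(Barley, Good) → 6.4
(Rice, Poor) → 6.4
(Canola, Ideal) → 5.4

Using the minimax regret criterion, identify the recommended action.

Column bests: Poor=6.4, Fair=6.9, Good=6.4, Ideal=7.0, Perfect=7.0.
Soy regrets: 1.6, 1.1, 0.8, 0.4, 2.8 → max 2.8
Oats regrets: 0.3, 0.0, 0.2, 0.8, 0.6 → max 0.8
Barley regrets: 1.1, 2.0, 0.0, 0.0, 0.0 → max 2.0
Rice regrets: 0.0, 0.1, 0.1, 0.2, 1.8 → max 1.8
Canola regrets: 1.4, 1.2, 1.6, 1.6, 2.0 → max 2.0
Sorghum regrets: 1.7, 1.4, 0.5, 1.1, 1.5 → max 1.7
Smallest max regret = 0.8 → Oats.

Oats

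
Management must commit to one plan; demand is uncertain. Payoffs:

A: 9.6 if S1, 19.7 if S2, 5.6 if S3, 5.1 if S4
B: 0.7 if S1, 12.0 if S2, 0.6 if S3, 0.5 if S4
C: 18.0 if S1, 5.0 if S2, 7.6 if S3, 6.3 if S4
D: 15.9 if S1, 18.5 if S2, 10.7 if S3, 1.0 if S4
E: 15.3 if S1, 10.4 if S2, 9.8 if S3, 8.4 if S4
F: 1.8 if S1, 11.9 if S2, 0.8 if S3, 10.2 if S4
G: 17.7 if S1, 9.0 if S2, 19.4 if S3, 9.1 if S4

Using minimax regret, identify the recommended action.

Column bests: S1=18.0, S2=19.7, S3=19.4, S4=10.2.
A regrets: 8.4, 0.0, 13.8, 5.1 → max 13.8
B regrets: 17.3, 7.7, 18.8, 9.7 → max 18.8
C regrets: 0.0, 14.7, 11.8, 3.9 → max 14.7
D regrets: 2.1, 1.2, 8.7, 9.2 → max 9.2
E regrets: 2.7, 9.3, 9.6, 1.8 → max 9.6
F regrets: 16.2, 7.8, 18.6, 0.0 → max 18.6
G regrets: 0.3, 10.7, 0.0, 1.1 → max 10.7
Smallest max regret = 9.2 → D.

D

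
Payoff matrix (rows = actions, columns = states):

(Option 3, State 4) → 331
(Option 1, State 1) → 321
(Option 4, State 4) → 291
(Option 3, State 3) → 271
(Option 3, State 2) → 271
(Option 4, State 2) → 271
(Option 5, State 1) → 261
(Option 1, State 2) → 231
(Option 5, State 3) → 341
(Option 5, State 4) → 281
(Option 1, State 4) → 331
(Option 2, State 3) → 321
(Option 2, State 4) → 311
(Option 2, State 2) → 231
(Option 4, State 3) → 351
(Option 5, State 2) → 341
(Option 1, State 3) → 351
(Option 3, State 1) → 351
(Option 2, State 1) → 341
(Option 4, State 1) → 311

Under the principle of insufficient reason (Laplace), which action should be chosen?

Option 1

Row averages: Option 1=308.5, Option 2=301, Option 3=306, Option 4=306, Option 5=306
Highest average = 308.5 → Option 1.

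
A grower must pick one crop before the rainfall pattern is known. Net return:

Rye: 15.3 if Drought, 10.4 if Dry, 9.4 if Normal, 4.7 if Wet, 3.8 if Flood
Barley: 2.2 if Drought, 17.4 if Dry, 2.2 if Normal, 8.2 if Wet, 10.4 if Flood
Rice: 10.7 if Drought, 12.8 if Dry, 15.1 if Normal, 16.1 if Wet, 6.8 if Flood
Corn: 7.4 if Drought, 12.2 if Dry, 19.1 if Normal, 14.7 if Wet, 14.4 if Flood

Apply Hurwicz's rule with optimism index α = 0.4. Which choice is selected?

Rye: 0.4·15.3 + 0.6·3.8 = 8.4
Barley: 0.4·17.4 + 0.6·2.2 = 8.28
Rice: 0.4·16.1 + 0.6·6.8 = 10.52
Corn: 0.4·19.1 + 0.6·7.4 = 12.08
Highest Hurwicz score = 12.08 → Corn.

Corn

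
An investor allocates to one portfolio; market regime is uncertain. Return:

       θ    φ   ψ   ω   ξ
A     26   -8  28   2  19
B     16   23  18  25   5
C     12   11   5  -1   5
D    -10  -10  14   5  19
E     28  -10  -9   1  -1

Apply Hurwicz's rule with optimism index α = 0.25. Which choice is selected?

B

A: 0.25·28 + 0.75·(-8) = 1
B: 0.25·25 + 0.75·5 = 10
C: 0.25·12 + 0.75·(-1) = 2.25
D: 0.25·19 + 0.75·(-10) = -2.75
E: 0.25·28 + 0.75·(-10) = -0.5
Highest Hurwicz score = 10 → B.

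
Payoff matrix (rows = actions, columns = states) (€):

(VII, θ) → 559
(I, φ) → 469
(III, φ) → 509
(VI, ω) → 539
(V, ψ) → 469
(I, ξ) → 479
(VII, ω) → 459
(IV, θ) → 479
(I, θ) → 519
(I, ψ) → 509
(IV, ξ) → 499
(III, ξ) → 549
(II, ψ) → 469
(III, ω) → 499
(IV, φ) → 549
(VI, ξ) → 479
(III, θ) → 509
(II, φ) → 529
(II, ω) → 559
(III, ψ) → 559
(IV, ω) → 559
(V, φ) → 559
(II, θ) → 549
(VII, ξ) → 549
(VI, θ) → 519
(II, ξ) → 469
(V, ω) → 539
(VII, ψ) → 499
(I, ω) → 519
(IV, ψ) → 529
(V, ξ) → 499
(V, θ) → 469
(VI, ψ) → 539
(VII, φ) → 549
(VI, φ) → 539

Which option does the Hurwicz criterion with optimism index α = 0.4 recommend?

III

I: 0.4·519 + 0.6·469 = 489
II: 0.4·559 + 0.6·469 = 505
III: 0.4·559 + 0.6·499 = 523
IV: 0.4·559 + 0.6·479 = 511
V: 0.4·559 + 0.6·469 = 505
VI: 0.4·539 + 0.6·479 = 503
VII: 0.4·559 + 0.6·459 = 499
Highest Hurwicz score = 523 → III.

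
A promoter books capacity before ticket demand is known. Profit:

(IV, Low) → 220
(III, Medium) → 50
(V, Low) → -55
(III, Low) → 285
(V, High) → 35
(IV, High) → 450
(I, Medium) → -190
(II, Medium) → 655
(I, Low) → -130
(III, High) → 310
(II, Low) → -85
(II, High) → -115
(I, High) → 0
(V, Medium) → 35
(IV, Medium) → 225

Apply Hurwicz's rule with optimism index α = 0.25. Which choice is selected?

I: 0.25·0 + 0.75·(-190) = -142.5
II: 0.25·655 + 0.75·(-115) = 77.5
III: 0.25·310 + 0.75·50 = 115
IV: 0.25·450 + 0.75·220 = 277.5
V: 0.25·35 + 0.75·(-55) = -32.5
Highest Hurwicz score = 277.5 → IV.

IV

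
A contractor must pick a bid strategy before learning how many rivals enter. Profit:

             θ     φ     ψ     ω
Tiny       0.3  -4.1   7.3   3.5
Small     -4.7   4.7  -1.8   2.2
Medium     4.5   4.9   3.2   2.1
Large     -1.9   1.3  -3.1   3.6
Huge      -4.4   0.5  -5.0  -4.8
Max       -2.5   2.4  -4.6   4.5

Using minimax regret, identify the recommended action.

Medium

Column bests: θ=4.5, φ=4.9, ψ=7.3, ω=4.5.
Tiny regrets: 4.2, 9.0, 0.0, 1.0 → max 9.0
Small regrets: 9.2, 0.2, 9.1, 2.3 → max 9.2
Medium regrets: 0.0, 0.0, 4.1, 2.4 → max 4.1
Large regrets: 6.4, 3.6, 10.4, 0.9 → max 10.4
Huge regrets: 8.9, 4.4, 12.3, 9.3 → max 12.3
Max regrets: 7.0, 2.5, 11.9, 0.0 → max 11.9
Smallest max regret = 4.1 → Medium.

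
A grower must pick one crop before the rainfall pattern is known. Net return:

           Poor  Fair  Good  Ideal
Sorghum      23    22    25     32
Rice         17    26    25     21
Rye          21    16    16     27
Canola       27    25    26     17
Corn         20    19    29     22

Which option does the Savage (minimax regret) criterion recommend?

Column bests: Poor=27, Fair=26, Good=29, Ideal=32.
Sorghum regrets: 4, 4, 4, 0 → max 4
Rice regrets: 10, 0, 4, 11 → max 11
Rye regrets: 6, 10, 13, 5 → max 13
Canola regrets: 0, 1, 3, 15 → max 15
Corn regrets: 7, 7, 0, 10 → max 10
Smallest max regret = 4 → Sorghum.

Sorghum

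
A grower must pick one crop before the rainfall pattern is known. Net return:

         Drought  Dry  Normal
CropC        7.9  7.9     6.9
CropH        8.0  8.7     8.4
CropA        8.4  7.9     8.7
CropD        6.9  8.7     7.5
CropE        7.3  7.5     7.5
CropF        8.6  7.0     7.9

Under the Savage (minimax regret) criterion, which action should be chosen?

Column bests: Drought=8.6, Dry=8.7, Normal=8.7.
CropC regrets: 0.7, 0.8, 1.8 → max 1.8
CropH regrets: 0.6, 0.0, 0.3 → max 0.6
CropA regrets: 0.2, 0.8, 0.0 → max 0.8
CropD regrets: 1.7, 0.0, 1.2 → max 1.7
CropE regrets: 1.3, 1.2, 1.2 → max 1.3
CropF regrets: 0.0, 1.7, 0.8 → max 1.7
Smallest max regret = 0.6 → CropH.

CropH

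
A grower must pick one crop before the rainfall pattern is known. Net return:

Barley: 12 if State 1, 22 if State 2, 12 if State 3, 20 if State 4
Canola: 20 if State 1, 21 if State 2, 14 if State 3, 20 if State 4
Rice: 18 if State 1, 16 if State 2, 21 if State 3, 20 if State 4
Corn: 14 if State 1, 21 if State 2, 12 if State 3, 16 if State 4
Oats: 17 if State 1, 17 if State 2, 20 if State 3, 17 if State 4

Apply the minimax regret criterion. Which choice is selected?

Column bests: State 1=20, State 2=22, State 3=21, State 4=20.
Barley regrets: 8, 0, 9, 0 → max 9
Canola regrets: 0, 1, 7, 0 → max 7
Rice regrets: 2, 6, 0, 0 → max 6
Corn regrets: 6, 1, 9, 4 → max 9
Oats regrets: 3, 5, 1, 3 → max 5
Smallest max regret = 5 → Oats.

Oats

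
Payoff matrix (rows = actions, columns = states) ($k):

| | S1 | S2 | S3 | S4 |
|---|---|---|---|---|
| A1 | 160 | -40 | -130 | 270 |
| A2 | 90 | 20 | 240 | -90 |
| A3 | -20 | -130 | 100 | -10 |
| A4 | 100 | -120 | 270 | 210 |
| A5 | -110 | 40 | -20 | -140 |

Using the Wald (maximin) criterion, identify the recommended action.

A2

Row minima: A1=-130, A2=-90, A3=-130, A4=-120, A5=-140
Best worst-case = -90 → A2.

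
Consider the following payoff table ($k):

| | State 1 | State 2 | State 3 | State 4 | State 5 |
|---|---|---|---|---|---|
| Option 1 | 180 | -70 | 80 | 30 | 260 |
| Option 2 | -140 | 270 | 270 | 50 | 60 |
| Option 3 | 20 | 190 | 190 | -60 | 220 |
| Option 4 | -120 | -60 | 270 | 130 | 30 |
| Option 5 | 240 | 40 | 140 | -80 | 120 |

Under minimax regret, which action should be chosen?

Column bests: State 1=240, State 2=270, State 3=270, State 4=130, State 5=260.
Option 1 regrets: 60, 340, 190, 100, 0 → max 340
Option 2 regrets: 380, 0, 0, 80, 200 → max 380
Option 3 regrets: 220, 80, 80, 190, 40 → max 220
Option 4 regrets: 360, 330, 0, 0, 230 → max 360
Option 5 regrets: 0, 230, 130, 210, 140 → max 230
Smallest max regret = 220 → Option 3.

Option 3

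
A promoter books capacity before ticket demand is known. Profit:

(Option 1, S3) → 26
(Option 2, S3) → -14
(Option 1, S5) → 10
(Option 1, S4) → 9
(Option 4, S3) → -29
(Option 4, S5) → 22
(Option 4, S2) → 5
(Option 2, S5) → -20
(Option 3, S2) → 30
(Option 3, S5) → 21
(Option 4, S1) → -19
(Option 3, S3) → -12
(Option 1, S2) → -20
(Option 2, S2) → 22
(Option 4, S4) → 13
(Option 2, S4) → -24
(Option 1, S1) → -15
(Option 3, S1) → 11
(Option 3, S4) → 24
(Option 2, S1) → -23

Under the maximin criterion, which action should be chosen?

Option 3

Row minima: Option 1=-20, Option 2=-24, Option 3=-12, Option 4=-29
Best worst-case = -12 → Option 3.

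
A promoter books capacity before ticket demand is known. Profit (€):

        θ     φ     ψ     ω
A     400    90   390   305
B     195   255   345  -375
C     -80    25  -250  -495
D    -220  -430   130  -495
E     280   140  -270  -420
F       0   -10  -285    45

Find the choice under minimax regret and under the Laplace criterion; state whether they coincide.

minimax regret → A; laplace → A (agree)

Column bests: θ=400, φ=255, ψ=390, ω=305.
A regrets: 0, 165, 0, 0 → max 165
B regrets: 205, 0, 45, 680 → max 680
C regrets: 480, 230, 640, 800 → max 800
D regrets: 620, 685, 260, 800 → max 800
E regrets: 120, 115, 660, 725 → max 725
F regrets: 400, 265, 675, 260 → max 675
Smallest max regret = 165 → A.
Row averages: A=296.25, B=105, C=-200, D=-253.75, E=-67.5, F=-62.5
Highest average = 296.25 → A.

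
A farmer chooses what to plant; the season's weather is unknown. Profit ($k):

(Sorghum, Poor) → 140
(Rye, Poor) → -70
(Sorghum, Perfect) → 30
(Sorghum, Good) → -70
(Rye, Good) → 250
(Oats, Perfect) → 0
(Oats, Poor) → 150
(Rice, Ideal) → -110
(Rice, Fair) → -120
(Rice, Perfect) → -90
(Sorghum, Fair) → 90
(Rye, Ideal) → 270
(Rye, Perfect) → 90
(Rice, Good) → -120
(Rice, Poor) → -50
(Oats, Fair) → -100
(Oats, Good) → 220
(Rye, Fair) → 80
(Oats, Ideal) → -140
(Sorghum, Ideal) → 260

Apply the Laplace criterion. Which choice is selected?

Rye

Row averages: Rice=-98, Sorghum=90, Rye=124, Oats=26
Highest average = 124 → Rye.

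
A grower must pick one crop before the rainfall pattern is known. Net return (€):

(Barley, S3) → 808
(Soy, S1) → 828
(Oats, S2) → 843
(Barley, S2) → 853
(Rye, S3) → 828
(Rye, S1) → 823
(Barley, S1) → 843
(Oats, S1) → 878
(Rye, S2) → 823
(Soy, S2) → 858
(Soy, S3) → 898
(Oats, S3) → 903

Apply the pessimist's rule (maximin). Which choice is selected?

Oats

Row minima: Oats=843, Soy=828, Rye=823, Barley=808
Best worst-case = 843 → Oats.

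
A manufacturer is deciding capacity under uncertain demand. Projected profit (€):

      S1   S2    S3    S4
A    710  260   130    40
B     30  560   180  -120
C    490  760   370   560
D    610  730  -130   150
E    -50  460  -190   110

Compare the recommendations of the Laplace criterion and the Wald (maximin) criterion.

Row averages: A=285, B=162.5, C=545, D=340, E=82.5
Highest average = 545 → C.
Row minima: A=40, B=-120, C=370, D=-130, E=-190
Best worst-case = 370 → C.

laplace → C; maximin → C (agree)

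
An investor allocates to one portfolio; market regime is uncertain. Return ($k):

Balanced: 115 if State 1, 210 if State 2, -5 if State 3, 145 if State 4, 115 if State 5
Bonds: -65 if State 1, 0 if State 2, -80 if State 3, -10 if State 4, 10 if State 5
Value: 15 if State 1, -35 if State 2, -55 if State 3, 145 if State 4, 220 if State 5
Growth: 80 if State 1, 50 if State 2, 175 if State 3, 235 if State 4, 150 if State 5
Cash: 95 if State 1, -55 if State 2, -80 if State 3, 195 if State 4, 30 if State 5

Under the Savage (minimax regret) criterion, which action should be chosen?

Growth

Column bests: State 1=115, State 2=210, State 3=175, State 4=235, State 5=220.
Balanced regrets: 0, 0, 180, 90, 105 → max 180
Bonds regrets: 180, 210, 255, 245, 210 → max 255
Value regrets: 100, 245, 230, 90, 0 → max 245
Growth regrets: 35, 160, 0, 0, 70 → max 160
Cash regrets: 20, 265, 255, 40, 190 → max 265
Smallest max regret = 160 → Growth.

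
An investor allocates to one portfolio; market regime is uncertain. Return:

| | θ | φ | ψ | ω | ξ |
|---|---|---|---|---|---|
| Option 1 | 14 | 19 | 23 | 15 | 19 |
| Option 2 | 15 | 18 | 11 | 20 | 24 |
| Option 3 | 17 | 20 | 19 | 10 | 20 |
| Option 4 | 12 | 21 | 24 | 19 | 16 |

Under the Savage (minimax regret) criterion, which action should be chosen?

Option 1

Column bests: θ=17, φ=21, ψ=24, ω=20, ξ=24.
Option 1 regrets: 3, 2, 1, 5, 5 → max 5
Option 2 regrets: 2, 3, 13, 0, 0 → max 13
Option 3 regrets: 0, 1, 5, 10, 4 → max 10
Option 4 regrets: 5, 0, 0, 1, 8 → max 8
Smallest max regret = 5 → Option 1.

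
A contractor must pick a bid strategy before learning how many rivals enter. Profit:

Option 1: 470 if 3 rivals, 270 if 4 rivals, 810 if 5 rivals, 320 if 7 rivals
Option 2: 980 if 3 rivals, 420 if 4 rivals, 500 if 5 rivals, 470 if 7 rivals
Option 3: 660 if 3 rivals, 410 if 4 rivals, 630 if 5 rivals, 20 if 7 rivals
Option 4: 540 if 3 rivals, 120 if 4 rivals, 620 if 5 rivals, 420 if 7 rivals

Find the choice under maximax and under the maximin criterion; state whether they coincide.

Row maxima: Option 1=810, Option 2=980, Option 3=660, Option 4=620
Best best-case = 980 → Option 2.
Row minima: Option 1=270, Option 2=420, Option 3=20, Option 4=120
Best worst-case = 420 → Option 2.

maximax → Option 2; maximin → Option 2 (agree)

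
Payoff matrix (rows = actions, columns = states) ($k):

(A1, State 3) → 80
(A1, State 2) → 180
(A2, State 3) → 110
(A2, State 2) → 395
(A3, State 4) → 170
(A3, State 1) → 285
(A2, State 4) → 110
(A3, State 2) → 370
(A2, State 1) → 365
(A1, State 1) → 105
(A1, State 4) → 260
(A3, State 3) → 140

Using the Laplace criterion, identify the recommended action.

Row averages: A1=156.25, A2=245, A3=241.25
Highest average = 245 → A2.

A2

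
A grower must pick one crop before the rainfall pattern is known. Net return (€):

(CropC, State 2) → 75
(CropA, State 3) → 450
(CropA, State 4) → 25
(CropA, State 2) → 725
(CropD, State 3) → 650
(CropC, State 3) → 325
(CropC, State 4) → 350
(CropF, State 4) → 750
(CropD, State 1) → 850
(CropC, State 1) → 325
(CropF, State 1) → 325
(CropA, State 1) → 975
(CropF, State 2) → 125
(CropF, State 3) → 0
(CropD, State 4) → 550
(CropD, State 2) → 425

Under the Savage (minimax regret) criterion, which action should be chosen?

CropD

Column bests: State 1=975, State 2=725, State 3=650, State 4=750.
CropA regrets: 0, 0, 200, 725 → max 725
CropD regrets: 125, 300, 0, 200 → max 300
CropC regrets: 650, 650, 325, 400 → max 650
CropF regrets: 650, 600, 650, 0 → max 650
Smallest max regret = 300 → CropD.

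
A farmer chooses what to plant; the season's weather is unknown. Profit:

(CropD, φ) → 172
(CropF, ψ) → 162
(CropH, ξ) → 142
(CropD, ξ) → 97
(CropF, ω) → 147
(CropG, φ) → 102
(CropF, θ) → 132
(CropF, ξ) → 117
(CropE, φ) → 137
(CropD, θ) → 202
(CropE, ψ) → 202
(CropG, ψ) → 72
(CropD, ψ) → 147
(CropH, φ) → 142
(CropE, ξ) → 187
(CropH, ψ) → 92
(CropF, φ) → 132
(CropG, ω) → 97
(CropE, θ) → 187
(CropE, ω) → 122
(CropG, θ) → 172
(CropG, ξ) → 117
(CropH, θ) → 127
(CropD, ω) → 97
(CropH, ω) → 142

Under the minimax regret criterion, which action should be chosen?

CropE

Column bests: θ=202, φ=172, ψ=202, ω=147, ξ=187.
CropH regrets: 75, 30, 110, 5, 45 → max 110
CropE regrets: 15, 35, 0, 25, 0 → max 35
CropG regrets: 30, 70, 130, 50, 70 → max 130
CropD regrets: 0, 0, 55, 50, 90 → max 90
CropF regrets: 70, 40, 40, 0, 70 → max 70
Smallest max regret = 35 → CropE.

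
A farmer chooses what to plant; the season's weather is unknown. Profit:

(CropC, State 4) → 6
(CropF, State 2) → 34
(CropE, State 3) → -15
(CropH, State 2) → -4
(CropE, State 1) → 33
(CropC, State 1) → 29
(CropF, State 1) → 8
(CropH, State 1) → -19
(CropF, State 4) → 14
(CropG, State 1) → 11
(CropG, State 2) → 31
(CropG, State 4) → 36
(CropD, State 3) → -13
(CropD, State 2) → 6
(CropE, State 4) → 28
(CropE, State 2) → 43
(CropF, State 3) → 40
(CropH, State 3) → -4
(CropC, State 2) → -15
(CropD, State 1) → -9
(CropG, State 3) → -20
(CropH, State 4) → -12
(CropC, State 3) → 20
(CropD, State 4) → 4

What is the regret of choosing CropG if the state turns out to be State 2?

12

Best payoff under State 2 is 43.
Regret = 43 − 31 = 12.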